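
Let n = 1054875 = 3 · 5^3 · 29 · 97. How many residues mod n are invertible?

537600

φ(1054875) = 1054875 · (1 − 1/3) · (1 − 1/5) · (1 − 1/29) · (1 − 1/97)
       = 1054875 · 21504/42195 = 537600.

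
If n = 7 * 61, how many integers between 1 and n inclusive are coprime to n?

360

φ(7) = 7 − 1 = 6.
φ(61) = 61 − 1 = 60.
Multiply: 6 · 60 = 360.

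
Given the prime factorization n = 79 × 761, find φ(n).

φ(60119) = 60119 · (1 − 1/79) · (1 − 1/761)
       = 60119 · 59280/60119 = 59280.

59280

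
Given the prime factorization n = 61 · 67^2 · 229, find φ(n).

60492960

φ(61) = 61 − 1 = 60.
φ(67^2) = 67^1·(67−1) = 67·66 = 4422.
φ(229) = 229 − 1 = 228.
Since φ is multiplicative, φ(62706841) = 60 · 4422 · 228 = 60492960.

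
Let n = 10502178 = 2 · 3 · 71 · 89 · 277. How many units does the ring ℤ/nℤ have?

3400320

φ(2) = 2 − 1 = 1.
φ(3) = 3 − 1 = 2.
φ(71) = 71 − 1 = 70.
φ(89) = 89 − 1 = 88.
φ(277) = 277 − 1 = 276.
Multiply: 1 · 2 · 70 · 88 · 276 = 3400320.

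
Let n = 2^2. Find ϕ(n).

2

φ(4) = 4 · (1 − 1/2)
       = 4 · 1/2 = 2.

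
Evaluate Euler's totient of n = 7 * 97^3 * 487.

2633917824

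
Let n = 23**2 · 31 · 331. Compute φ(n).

5009400

φ(5428069) = 5428069 · (1 − 1/23) · (1 − 1/31) · (1 − 1/331)
       = 5428069 · 217800/236003 = 5009400.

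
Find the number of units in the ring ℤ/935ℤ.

640

Prime factorization: 935 = 5 · 11 · 17.
φ(935) = 935 · (1 − 1/5) · (1 − 1/11) · (1 − 1/17)
       = 935 · 640/935 = 640.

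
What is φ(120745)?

86400

Factor 120745: 120745 = 5 · 19 · 31 · 41.
φ(120745) = 120745 · (1 − 1/5) · (1 − 1/19) · (1 − 1/31) · (1 − 1/41)
       = 120745 · 86400/120745 = 86400.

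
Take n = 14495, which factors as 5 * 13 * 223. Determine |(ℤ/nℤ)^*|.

φ(14495) = 14495 · (1 − 1/5) · (1 − 1/13) · (1 − 1/223)
       = 14495 · 10656/14495 = 10656.

10656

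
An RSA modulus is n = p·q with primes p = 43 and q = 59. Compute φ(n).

2436

φ(n) = (p − 1)(q − 1) = (43−1)(59−1) = 42·58 = 2436.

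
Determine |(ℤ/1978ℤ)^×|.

924

1978 = 2 · 23 · 43.
φ(1978) = 1978 · (1 − 1/2) · (1 − 1/23) · (1 − 1/43)
       = 1978 · 924/1978 = 924.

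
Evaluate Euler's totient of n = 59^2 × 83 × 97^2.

φ(2718476507) = 2718476507 · (1 − 1/59) · (1 − 1/83) · (1 − 1/97)
       = 2718476507 · 456576/475009 = 2612984448.

2612984448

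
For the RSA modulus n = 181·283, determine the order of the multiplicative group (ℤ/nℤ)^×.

50760

φ(51223) = 51223 · (1 − 1/181) · (1 − 1/283)
       = 51223 · 50760/51223 = 50760.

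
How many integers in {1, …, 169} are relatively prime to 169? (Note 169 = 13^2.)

φ(169) = 169 · (1 − 1/13)
       = 169 · 12/13 = 156.

156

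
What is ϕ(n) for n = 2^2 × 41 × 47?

φ(2^2) = 2^1·(2−1) = 2·1 = 2.
φ(41) = 41 − 1 = 40.
φ(47) = 47 − 1 = 46.
Since φ is multiplicative, φ(7708) = 2 · 40 · 46 = 3680.

3680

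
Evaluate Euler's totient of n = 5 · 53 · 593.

123136

φ(157145) = 157145 · (1 − 1/5) · (1 − 1/53) · (1 − 1/593)
       = 157145 · 123136/157145 = 123136.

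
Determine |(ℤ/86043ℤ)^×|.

51744

First factor: 86043 = 3 · 23 · 29 · 43.
φ(86043) = 86043 · (1 − 1/3) · (1 − 1/23) · (1 − 1/29) · (1 − 1/43)
       = 86043 · 51744/86043 = 51744.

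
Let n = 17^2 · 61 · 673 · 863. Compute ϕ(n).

9453588480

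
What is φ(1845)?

1845 = 3**2 · 5 · 41.
φ(1845) = 1845 · (1 − 1/3) · (1 − 1/5) · (1 − 1/41)
       = 1845 · 320/615 = 960.

960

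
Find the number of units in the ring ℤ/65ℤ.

48

65 = 5 * 13.
φ(65) = 65 · (1 − 1/5) · (1 − 1/13)
       = 65 · 48/65 = 48.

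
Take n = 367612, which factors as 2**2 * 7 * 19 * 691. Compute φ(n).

149040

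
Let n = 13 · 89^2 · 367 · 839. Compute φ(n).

φ(13) = 13 − 1 = 12.
φ(89^2) = 89^2 − 89^1 = 7921 − 89 = 7832.
φ(367) = 367 − 1 = 366.
φ(839) = 839 − 1 = 838.
Multiply: 12 · 7832 · 366 · 838 = 28825644672.

28825644672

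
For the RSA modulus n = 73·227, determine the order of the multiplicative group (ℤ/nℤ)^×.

16272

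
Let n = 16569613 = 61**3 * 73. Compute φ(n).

φ(16569613) = 16569613 · (1 − 1/61) · (1 − 1/73)
       = 16569613 · 4320/4453 = 16074720.

16074720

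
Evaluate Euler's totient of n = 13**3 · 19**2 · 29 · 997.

19342447488

φ(13^3) = 13^2·(13−1) = 169·12 = 2028.
φ(19^2) = 19^1·(19−1) = 19·18 = 342.
φ(29) = 29 − 1 = 28.
φ(997) = 997 − 1 = 996.
Multiply: 2028 · 342 · 28 · 996 = 19342447488.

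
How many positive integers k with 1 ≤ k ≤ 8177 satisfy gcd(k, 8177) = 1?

6912

8177 = 13 × 17 × 37.
φ(8177) = 8177 · (1 − 1/13) · (1 − 1/17) · (1 − 1/37)
       = 8177 · 6912/8177 = 6912.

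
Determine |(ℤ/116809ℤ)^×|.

86400

First factor: 116809 = 7 · 11 · 37 · 41.
φ(7) = 7 − 1 = 6.
φ(11) = 11 − 1 = 10.
φ(37) = 37 − 1 = 36.
φ(41) = 41 − 1 = 40.
Multiply: 6 · 10 · 36 · 40 = 86400.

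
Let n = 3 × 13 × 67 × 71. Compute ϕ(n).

110880

φ(185523) = 185523 · (1 − 1/3) · (1 − 1/13) · (1 − 1/67) · (1 − 1/71)
       = 185523 · 110880/185523 = 110880.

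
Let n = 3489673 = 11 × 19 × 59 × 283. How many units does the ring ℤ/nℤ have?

2944080

φ(11) = 11 − 1 = 10.
φ(19) = 19 − 1 = 18.
φ(59) = 59 − 1 = 58.
φ(283) = 283 − 1 = 282.
Multiply: 10 · 18 · 58 · 282 = 2944080.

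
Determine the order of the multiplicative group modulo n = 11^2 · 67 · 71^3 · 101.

256183620000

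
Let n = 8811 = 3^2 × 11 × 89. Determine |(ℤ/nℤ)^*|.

5280

φ(8811) = 8811 · (1 − 1/3) · (1 − 1/11) · (1 − 1/89)
       = 8811 · 1760/2937 = 5280.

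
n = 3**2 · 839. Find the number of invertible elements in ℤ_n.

5028

φ(3^2) = 3^1·(3−1) = 3·2 = 6.
φ(839) = 839 − 1 = 838.
Multiply: 6 · 838 = 5028.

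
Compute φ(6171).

3520

First factor: 6171 = 3 × 11^2 × 17.
φ(3) = 3 − 1 = 2.
φ(11^2) = 11^2 − 11^1 = 121 − 11 = 110.
φ(17) = 17 − 1 = 16.
Multiply: 2 · 110 · 16 = 3520.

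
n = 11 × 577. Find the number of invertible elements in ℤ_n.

5760

φ(6347) = 6347 · (1 − 1/11) · (1 − 1/577)
       = 6347 · 5760/6347 = 5760.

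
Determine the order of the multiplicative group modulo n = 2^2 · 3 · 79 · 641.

φ(2^2) = 2^2 − 2^1 = 4 − 2 = 2.
φ(3) = 3 − 1 = 2.
φ(79) = 79 − 1 = 78.
φ(641) = 641 − 1 = 640.
Multiply: 2 · 2 · 78 · 640 = 199680.

199680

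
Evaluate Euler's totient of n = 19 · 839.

15084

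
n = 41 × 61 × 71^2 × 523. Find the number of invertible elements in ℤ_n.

φ(41) = 41 − 1 = 40.
φ(61) = 61 − 1 = 60.
φ(71^2) = 71^2 − 71^1 = 5041 − 71 = 4970.
φ(523) = 523 − 1 = 522.
Since φ is multiplicative, φ(6593743943) = 40 · 60 · 4970 · 522 = 6226416000.

6226416000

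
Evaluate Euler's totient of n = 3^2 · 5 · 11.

240

φ(3^2) = 3^2 − 3^1 = 9 − 3 = 6.
φ(5) = 5 − 1 = 4.
φ(11) = 11 − 1 = 10.
Since φ is multiplicative, φ(495) = 6 · 4 · 10 = 240.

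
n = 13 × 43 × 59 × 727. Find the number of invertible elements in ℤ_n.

φ(13) = 13 − 1 = 12.
φ(43) = 43 − 1 = 42.
φ(59) = 59 − 1 = 58.
φ(727) = 727 − 1 = 726.
Since φ is multiplicative, φ(23977187) = 12 · 42 · 58 · 726 = 21222432.

21222432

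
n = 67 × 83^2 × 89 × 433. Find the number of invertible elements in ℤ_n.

17076635136

φ(67) = 67 − 1 = 66.
φ(83^2) = 83^1·(83−1) = 83·82 = 6806.
φ(89) = 89 − 1 = 88.
φ(433) = 433 − 1 = 432.
Since φ is multiplicative, φ(17787253331) = 66 · 6806 · 88 · 432 = 17076635136.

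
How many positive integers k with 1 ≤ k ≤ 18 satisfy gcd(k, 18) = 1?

6

Prime factorization: 18 = 2 · 3**2.
φ(2) = 2 − 1 = 1.
φ(3^2) = 3^2 − 3^1 = 9 − 3 = 6.
φ(18) = 1 × 6 = 6.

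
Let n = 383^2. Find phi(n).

φ(383^2) = 383^1·(383−1) = 383·382 = 146306.

146306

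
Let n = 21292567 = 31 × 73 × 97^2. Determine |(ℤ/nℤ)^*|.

20113920

φ(21292567) = 21292567 · (1 − 1/31) · (1 − 1/73) · (1 − 1/97)
       = 21292567 · 207360/219511 = 20113920.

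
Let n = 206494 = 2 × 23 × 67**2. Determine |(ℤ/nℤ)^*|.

97284

φ(206494) = 206494 · (1 − 1/2) · (1 − 1/23) · (1 − 1/67)
       = 206494 · 1452/3082 = 97284.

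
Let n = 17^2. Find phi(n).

272

φ(17^2) = 17^2 − 17^1 = 289 − 17 = 272.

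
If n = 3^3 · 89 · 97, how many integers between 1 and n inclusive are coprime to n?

φ(3^3) = 3^2·(3−1) = 9·2 = 18.
φ(89) = 89 − 1 = 88.
φ(97) = 97 − 1 = 96.
φ(233091) = 18 × 88 × 96 = 152064.

152064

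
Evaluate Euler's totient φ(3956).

Factor 3956: 3956 = 2^2 × 23 × 43.
φ(3956) = 3956 · (1 − 1/2) · (1 − 1/23) · (1 − 1/43)
       = 3956 · 924/1978 = 1848.

1848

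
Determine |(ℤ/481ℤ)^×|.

432

Prime factorization: 481 = 13 × 37.
φ(13) = 13 − 1 = 12.
φ(37) = 37 − 1 = 36.
Since φ is multiplicative, φ(481) = 12 · 36 = 432.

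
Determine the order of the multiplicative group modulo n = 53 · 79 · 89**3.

2827226688

φ(53) = 53 − 1 = 52.
φ(79) = 79 − 1 = 78.
φ(89^3) = 89^2·(89−1) = 7921·88 = 697048.
Multiply: 52 · 78 · 697048 = 2827226688.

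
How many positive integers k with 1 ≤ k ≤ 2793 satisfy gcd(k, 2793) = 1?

Prime factorization: 2793 = 3 · 7**2 · 19.
φ(3) = 3 − 1 = 2.
φ(7^2) = 7^2 − 7^1 = 49 − 7 = 42.
φ(19) = 19 − 1 = 18.
Since φ is multiplicative, φ(2793) = 2 · 42 · 18 = 1512.

1512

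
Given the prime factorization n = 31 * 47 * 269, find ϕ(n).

φ(391933) = 391933 · (1 − 1/31) · (1 − 1/47) · (1 − 1/269)
       = 391933 · 369840/391933 = 369840.

369840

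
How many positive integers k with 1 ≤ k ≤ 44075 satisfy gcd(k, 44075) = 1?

First factor: 44075 = 5^2 * 41 * 43.
φ(5^2) = 5^2 − 5^1 = 25 − 5 = 20.
φ(41) = 41 − 1 = 40.
φ(43) = 43 − 1 = 42.
Multiply: 20 · 40 · 42 = 33600.

33600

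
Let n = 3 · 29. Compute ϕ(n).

φ(87) = 87 · (1 − 1/3) · (1 − 1/29)
       = 87 · 56/87 = 56.

56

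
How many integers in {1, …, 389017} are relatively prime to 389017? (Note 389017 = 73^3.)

383688

φ(389017) = 389017 · (1 − 1/73)
       = 389017 · 72/73 = 383688.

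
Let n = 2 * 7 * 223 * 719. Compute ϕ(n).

φ(2) = 2 − 1 = 1.
φ(7) = 7 − 1 = 6.
φ(223) = 223 − 1 = 222.
φ(719) = 719 − 1 = 718.
Multiply: 1 · 6 · 222 · 718 = 956376.

956376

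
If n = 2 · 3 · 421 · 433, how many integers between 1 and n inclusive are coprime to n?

362880

φ(2) = 2 − 1 = 1.
φ(3) = 3 − 1 = 2.
φ(421) = 421 − 1 = 420.
φ(433) = 433 − 1 = 432.
φ(1093758) = 1 × 2 × 420 × 432 = 362880.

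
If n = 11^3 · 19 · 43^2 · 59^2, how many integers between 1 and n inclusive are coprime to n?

134603274960

φ(11^3) = 11^2·(11−1) = 121·10 = 1210.
φ(19) = 19 − 1 = 18.
φ(43^2) = 43^1·(43−1) = 43·42 = 1806.
φ(59^2) = 59^2 − 59^1 = 3481 − 59 = 3422.
Multiply: 1210 · 18 · 1806 · 3422 = 134603274960.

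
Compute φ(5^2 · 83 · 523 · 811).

φ(5^2) = 5^1·(5−1) = 5·4 = 20.
φ(83) = 83 − 1 = 82.
φ(523) = 523 − 1 = 522.
φ(811) = 811 − 1 = 810.
Multiply: 20 · 82 · 522 · 810 = 693424800.

693424800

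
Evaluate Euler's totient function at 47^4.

4775858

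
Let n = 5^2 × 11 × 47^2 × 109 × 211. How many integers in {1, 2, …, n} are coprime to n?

φ(5^2) = 5^2 − 5^1 = 25 − 5 = 20.
φ(11) = 11 − 1 = 10.
φ(47^2) = 47^1·(47−1) = 47·46 = 2162.
φ(109) = 109 − 1 = 108.
φ(211) = 211 − 1 = 210.
φ(13971317525) = 20 × 10 × 2162 × 108 × 210 = 9806832000.

9806832000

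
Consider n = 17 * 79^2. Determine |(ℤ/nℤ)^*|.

98592

φ(106097) = 106097 · (1 − 1/17) · (1 − 1/79)
       = 106097 · 1248/1343 = 98592.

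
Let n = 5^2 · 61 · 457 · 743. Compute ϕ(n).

406022400

φ(517815275) = 517815275 · (1 − 1/5) · (1 − 1/61) · (1 − 1/457) · (1 − 1/743)
       = 517815275 · 81204480/103563055 = 406022400.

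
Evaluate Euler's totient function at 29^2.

φ(29^2) = 29^1·(29−1) = 29·28 = 812.

812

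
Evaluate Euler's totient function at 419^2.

175142

φ(419^2) = 419^2 − 419^1 = 175561 − 419 = 175142.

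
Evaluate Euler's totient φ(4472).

2016

4472 = 2^3 × 13 × 43.
φ(4472) = 4472 · (1 − 1/2) · (1 − 1/13) · (1 − 1/43)
       = 4472 · 504/1118 = 2016.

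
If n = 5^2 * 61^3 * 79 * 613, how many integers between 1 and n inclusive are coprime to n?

φ(5^2) = 5^2 − 5^1 = 25 − 5 = 20.
φ(61^3) = 61^3 − 61^2 = 226981 − 3721 = 223260.
φ(79) = 79 − 1 = 78.
φ(613) = 613 − 1 = 612.
Since φ is multiplicative, φ(274800222175) = 20 · 223260 · 78 · 612 = 213150787200.

213150787200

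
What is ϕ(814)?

First factor: 814 = 2 * 11 * 37.
φ(814) = 814 · (1 − 1/2) · (1 − 1/11) · (1 − 1/37)
       = 814 · 360/814 = 360.

360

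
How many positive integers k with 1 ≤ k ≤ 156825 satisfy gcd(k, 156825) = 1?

Prime factorization: 156825 = 3**2 × 5**2 × 17 × 41.
φ(156825) = 156825 · (1 − 1/3) · (1 − 1/5) · (1 − 1/17) · (1 − 1/41)
       = 156825 · 5120/10455 = 76800.

76800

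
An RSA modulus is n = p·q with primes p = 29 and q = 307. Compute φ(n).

φ(8903) = 8903 · (1 − 1/29) · (1 − 1/307)
       = 8903 · 8568/8903 = 8568.

8568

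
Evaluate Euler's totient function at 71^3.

352870

φ(357911) = 357911 · (1 − 1/71)
       = 357911 · 70/71 = 352870.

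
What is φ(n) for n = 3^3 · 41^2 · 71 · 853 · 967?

φ(3^3) = 3^2·(3−1) = 9·2 = 18.
φ(41^2) = 41^2 − 41^1 = 1681 − 41 = 1640.
φ(71) = 71 − 1 = 70.
φ(853) = 853 − 1 = 852.
φ(967) = 967 − 1 = 966.
Multiply: 18 · 1640 · 70 · 852 · 966 = 1700713324800.

1700713324800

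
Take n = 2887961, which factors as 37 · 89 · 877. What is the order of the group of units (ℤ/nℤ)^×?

φ(37) = 37 − 1 = 36.
φ(89) = 89 − 1 = 88.
φ(877) = 877 − 1 = 876.
Multiply: 36 · 88 · 876 = 2775168.

2775168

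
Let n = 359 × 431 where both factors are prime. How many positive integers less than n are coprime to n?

153940

φ(154729) = 154729 · (1 − 1/359) · (1 − 1/431)
       = 154729 · 153940/154729 = 153940.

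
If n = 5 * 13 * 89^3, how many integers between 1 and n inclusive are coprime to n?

φ(45822985) = 45822985 · (1 − 1/5) · (1 − 1/13) · (1 − 1/89)
       = 45822985 · 4224/5785 = 33458304.

33458304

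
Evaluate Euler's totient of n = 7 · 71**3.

φ(2505377) = 2505377 · (1 − 1/7) · (1 − 1/71)
       = 2505377 · 420/497 = 2117220.

2117220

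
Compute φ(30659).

27720

Factor 30659: 30659 = 23 · 31 · 43.
φ(30659) = 30659 · (1 − 1/23) · (1 − 1/31) · (1 − 1/43)
       = 30659 · 27720/30659 = 27720.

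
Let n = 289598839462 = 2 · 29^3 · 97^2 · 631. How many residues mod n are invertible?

138145754880

φ(2) = 2 − 1 = 1.
φ(29^3) = 29^3 − 29^2 = 24389 − 841 = 23548.
φ(97^2) = 97^1·(97−1) = 97·96 = 9312.
φ(631) = 631 − 1 = 630.
Multiply: 1 · 23548 · 9312 · 630 = 138145754880.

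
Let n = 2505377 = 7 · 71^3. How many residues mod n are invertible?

2117220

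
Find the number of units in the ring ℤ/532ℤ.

216

First factor: 532 = 2^2 × 7 × 19.
φ(532) = 532 · (1 − 1/2) · (1 − 1/7) · (1 − 1/19)
       = 532 · 108/266 = 216.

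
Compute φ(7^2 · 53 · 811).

1769040

φ(2106167) = 2106167 · (1 − 1/7) · (1 − 1/53) · (1 − 1/811)
       = 2106167 · 252720/300881 = 1769040.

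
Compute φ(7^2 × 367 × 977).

15003072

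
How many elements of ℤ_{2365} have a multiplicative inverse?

2365 = 5 × 11 × 43.
φ(2365) = 2365 · (1 − 1/5) · (1 − 1/11) · (1 − 1/43)
       = 2365 · 1680/2365 = 1680.

1680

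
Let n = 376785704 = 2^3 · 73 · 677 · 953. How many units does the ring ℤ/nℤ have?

φ(2^3) = 2^3 − 2^2 = 8 − 4 = 4.
φ(73) = 73 − 1 = 72.
φ(677) = 677 − 1 = 676.
φ(953) = 953 − 1 = 952.
Multiply: 4 · 72 · 676 · 952 = 185342976.

185342976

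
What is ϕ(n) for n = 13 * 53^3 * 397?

694115136

φ(13) = 13 − 1 = 12.
φ(53^3) = 53^2·(53−1) = 2809·52 = 146068.
φ(397) = 397 − 1 = 396.
Multiply: 12 · 146068 · 396 = 694115136.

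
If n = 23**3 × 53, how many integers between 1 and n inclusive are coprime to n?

605176

φ(23^3) = 23^2·(23−1) = 529·22 = 11638.
φ(53) = 53 − 1 = 52.
Multiply: 11638 · 52 = 605176.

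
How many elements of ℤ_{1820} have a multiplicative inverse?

576

1820 = 2**2 × 5 × 7 × 13.
φ(1820) = 1820 · (1 − 1/2) · (1 − 1/5) · (1 − 1/7) · (1 − 1/13)
       = 1820 · 288/910 = 576.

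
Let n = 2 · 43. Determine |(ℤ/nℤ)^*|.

42

φ(86) = 86 · (1 − 1/2) · (1 − 1/43)
       = 86 · 42/86 = 42.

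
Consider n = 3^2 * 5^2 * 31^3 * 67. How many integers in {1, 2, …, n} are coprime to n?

228333600

φ(3^2) = 3^2 − 3^1 = 9 − 3 = 6.
φ(5^2) = 5^1·(5−1) = 5·4 = 20.
φ(31^3) = 31^2·(31−1) = 961·30 = 28830.
φ(67) = 67 − 1 = 66.
Since φ is multiplicative, φ(449099325) = 6 · 20 · 28830 · 66 = 228333600.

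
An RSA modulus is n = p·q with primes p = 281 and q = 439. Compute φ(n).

122640

φ(123359) = 123359 · (1 − 1/281) · (1 − 1/439)
       = 123359 · 122640/123359 = 122640.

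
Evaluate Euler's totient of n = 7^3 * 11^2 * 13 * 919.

356257440

φ(7^3) = 7^2·(7−1) = 49·6 = 294.
φ(11^2) = 11^1·(11−1) = 11·10 = 110.
φ(13) = 13 − 1 = 12.
φ(919) = 919 − 1 = 918.
φ(495836341) = 294 × 110 × 12 × 918 = 356257440.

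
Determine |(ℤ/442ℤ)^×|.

192

Factor 442: 442 = 2 * 13 * 17.
φ(442) = 442 · (1 − 1/2) · (1 − 1/13) · (1 − 1/17)
       = 442 · 192/442 = 192.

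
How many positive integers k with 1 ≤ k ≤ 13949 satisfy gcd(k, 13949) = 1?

12096

Factor 13949: 13949 = 13 * 29 * 37.
φ(13949) = 13949 · (1 − 1/13) · (1 − 1/29) · (1 − 1/37)
       = 13949 · 12096/13949 = 12096.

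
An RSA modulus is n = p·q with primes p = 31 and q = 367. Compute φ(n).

φ(pq) = (p−1)(q−1) = 30 · 366 = 10980.

10980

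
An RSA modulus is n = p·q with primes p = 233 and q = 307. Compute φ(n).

70992

φ(233) = 233 − 1 = 232.
φ(307) = 307 − 1 = 306.
Since φ is multiplicative, φ(71531) = 232 · 306 = 70992.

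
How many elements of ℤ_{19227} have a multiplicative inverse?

Factor 19227: 19227 = 3 · 13 · 17 · 29.
φ(19227) = 19227 · (1 − 1/3) · (1 − 1/13) · (1 − 1/17) · (1 − 1/29)
       = 19227 · 10752/19227 = 10752.

10752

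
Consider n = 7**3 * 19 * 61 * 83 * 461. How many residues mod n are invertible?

11976854400

φ(15210958231) = 15210958231 · (1 − 1/7) · (1 − 1/19) · (1 − 1/61) · (1 − 1/83) · (1 − 1/461)
       = 15210958231 · 244425600/310427719 = 11976854400.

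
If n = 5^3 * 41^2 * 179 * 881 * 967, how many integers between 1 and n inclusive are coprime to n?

24815535360000

φ(5^3) = 5^2·(5−1) = 25·4 = 100.
φ(41^2) = 41^2 − 41^1 = 1681 − 41 = 1640.
φ(179) = 179 − 1 = 178.
φ(881) = 881 − 1 = 880.
φ(967) = 967 − 1 = 966.
φ(32042997796625) = 100 × 1640 × 178 × 880 × 966 = 24815535360000.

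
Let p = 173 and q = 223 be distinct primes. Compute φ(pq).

38184

For distinct primes, φ(pq) = (p−1)(q−1) = 172 × 222 = 38184.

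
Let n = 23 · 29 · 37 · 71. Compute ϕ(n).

φ(1752209) = 1752209 · (1 − 1/23) · (1 − 1/29) · (1 − 1/37) · (1 − 1/71)
       = 1752209 · 1552320/1752209 = 1552320.

1552320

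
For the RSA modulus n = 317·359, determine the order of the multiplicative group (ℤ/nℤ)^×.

φ(317) = 317 − 1 = 316.
φ(359) = 359 − 1 = 358.
φ(113803) = 316 × 358 = 113128.

113128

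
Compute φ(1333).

1260

First factor: 1333 = 31 · 43.
φ(1333) = 1333 · (1 − 1/31) · (1 − 1/43)
       = 1333 · 1260/1333 = 1260.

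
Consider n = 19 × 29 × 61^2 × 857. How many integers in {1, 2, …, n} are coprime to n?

1579011840

φ(1757082247) = 1757082247 · (1 − 1/19) · (1 − 1/29) · (1 − 1/61) · (1 − 1/857)
       = 1757082247 · 25885440/28804627 = 1579011840.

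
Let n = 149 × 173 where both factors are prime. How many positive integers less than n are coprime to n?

25456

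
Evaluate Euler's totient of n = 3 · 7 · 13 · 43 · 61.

362880

φ(3) = 3 − 1 = 2.
φ(7) = 7 − 1 = 6.
φ(13) = 13 − 1 = 12.
φ(43) = 43 − 1 = 42.
φ(61) = 61 − 1 = 60.
Multiply: 2 · 6 · 12 · 42 · 60 = 362880.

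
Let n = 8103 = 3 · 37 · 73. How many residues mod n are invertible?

φ(3) = 3 − 1 = 2.
φ(37) = 37 − 1 = 36.
φ(73) = 73 − 1 = 72.
Multiply: 2 · 36 · 72 = 5184.

5184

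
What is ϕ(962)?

432

962 = 2 · 13 · 37.
φ(962) = 962 · (1 − 1/2) · (1 − 1/13) · (1 − 1/37)
       = 962 · 432/962 = 432.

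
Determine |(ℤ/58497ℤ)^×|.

34560

Prime factorization: 58497 = 3 · 17 · 31 · 37.
φ(58497) = 58497 · (1 − 1/3) · (1 − 1/17) · (1 − 1/31) · (1 − 1/37)
       = 58497 · 34560/58497 = 34560.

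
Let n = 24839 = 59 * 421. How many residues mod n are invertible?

24360

φ(24839) = 24839 · (1 − 1/59) · (1 − 1/421)
       = 24839 · 24360/24839 = 24360.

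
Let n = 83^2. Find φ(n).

6806

φ(83^2) = 83^2 − 83^1 = 6889 − 83 = 6806.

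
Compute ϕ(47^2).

φ(47^2) = 47^2 − 47^1 = 2209 − 47 = 2162.

2162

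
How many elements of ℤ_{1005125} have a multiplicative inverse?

First factor: 1005125 = 5**3 · 11 · 17 · 43.
φ(5^3) = 5^2·(5−1) = 25·4 = 100.
φ(11) = 11 − 1 = 10.
φ(17) = 17 − 1 = 16.
φ(43) = 43 − 1 = 42.
φ(1005125) = 100 × 10 × 16 × 42 = 672000.

672000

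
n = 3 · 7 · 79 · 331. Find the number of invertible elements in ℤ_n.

φ(549129) = 549129 · (1 − 1/3) · (1 − 1/7) · (1 − 1/79) · (1 − 1/331)
       = 549129 · 308880/549129 = 308880.

308880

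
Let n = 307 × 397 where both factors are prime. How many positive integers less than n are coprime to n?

121176

φ(121879) = 121879 · (1 − 1/307) · (1 − 1/397)
       = 121879 · 121176/121879 = 121176.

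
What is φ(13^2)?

156

φ(13^2) = 13^1·(13−1) = 13·12 = 156.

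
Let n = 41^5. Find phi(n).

113030440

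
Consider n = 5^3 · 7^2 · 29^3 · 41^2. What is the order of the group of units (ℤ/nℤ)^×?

162198624000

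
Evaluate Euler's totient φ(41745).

19360

Factor 41745: 41745 = 3 · 5 · 11^2 · 23.
φ(3) = 3 − 1 = 2.
φ(5) = 5 − 1 = 4.
φ(11^2) = 11^2 − 11^1 = 121 − 11 = 110.
φ(23) = 23 − 1 = 22.
Since φ is multiplicative, φ(41745) = 2 · 4 · 110 · 22 = 19360.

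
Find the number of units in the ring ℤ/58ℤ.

28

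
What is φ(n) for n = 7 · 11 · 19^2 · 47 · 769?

724930560

φ(7) = 7 − 1 = 6.
φ(11) = 11 − 1 = 10.
φ(19^2) = 19^2 − 19^1 = 361 − 19 = 342.
φ(47) = 47 − 1 = 46.
φ(769) = 769 − 1 = 768.
Since φ is multiplicative, φ(1004666971) = 6 · 10 · 342 · 46 · 768 = 724930560.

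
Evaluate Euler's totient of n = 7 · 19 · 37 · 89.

342144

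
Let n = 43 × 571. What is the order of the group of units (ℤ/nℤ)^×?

23940

φ(43) = 43 − 1 = 42.
φ(571) = 571 − 1 = 570.
Multiply: 42 · 570 = 23940.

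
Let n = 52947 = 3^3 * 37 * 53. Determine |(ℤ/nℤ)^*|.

φ(3^3) = 3^2·(3−1) = 9·2 = 18.
φ(37) = 37 − 1 = 36.
φ(53) = 53 − 1 = 52.
Multiply: 18 · 36 · 52 = 33696.

33696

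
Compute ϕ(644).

Prime factorization: 644 = 2^2 · 7 · 23.
φ(2^2) = 2^1·(2−1) = 2·1 = 2.
φ(7) = 7 − 1 = 6.
φ(23) = 23 − 1 = 22.
Since φ is multiplicative, φ(644) = 2 · 6 · 22 = 264.

264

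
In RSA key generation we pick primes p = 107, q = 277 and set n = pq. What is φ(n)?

29256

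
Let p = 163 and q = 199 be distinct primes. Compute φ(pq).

32076

For distinct primes, φ(pq) = (p−1)(q−1) = 162 × 198 = 32076.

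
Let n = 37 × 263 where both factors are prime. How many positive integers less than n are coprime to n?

9432

φ(37) = 37 − 1 = 36.
φ(263) = 263 − 1 = 262.
Since φ is multiplicative, φ(9731) = 36 · 262 = 9432.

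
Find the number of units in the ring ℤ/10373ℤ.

8800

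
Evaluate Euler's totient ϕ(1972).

Factor 1972: 1972 = 2**2 · 17 · 29.
φ(2^2) = 2^1·(2−1) = 2·1 = 2.
φ(17) = 17 − 1 = 16.
φ(29) = 29 − 1 = 28.
Since φ is multiplicative, φ(1972) = 2 · 16 · 28 = 896.

896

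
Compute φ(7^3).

294

φ(7^3) = 7^3 − 7^2 = 343 − 49 = 294.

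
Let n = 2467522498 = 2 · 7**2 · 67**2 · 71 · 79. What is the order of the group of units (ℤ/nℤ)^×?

φ(2) = 2 − 1 = 1.
φ(7^2) = 7^1·(7−1) = 7·6 = 42.
φ(67^2) = 67^1·(67−1) = 67·66 = 4422.
φ(71) = 71 − 1 = 70.
φ(79) = 79 − 1 = 78.
φ(2467522498) = 1 × 42 × 4422 × 70 × 78 = 1014053040.

1014053040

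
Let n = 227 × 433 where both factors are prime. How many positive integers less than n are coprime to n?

97632

φ(n) = (p − 1)(q − 1) = (227−1)(433−1) = 226·432 = 97632.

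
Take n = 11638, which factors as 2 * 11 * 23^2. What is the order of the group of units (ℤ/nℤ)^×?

φ(2) = 2 − 1 = 1.
φ(11) = 11 − 1 = 10.
φ(23^2) = 23^2 − 23^1 = 529 − 23 = 506.
Since φ is multiplicative, φ(11638) = 1 · 10 · 506 = 5060.

5060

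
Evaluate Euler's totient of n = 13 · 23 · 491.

φ(146809) = 146809 · (1 − 1/13) · (1 − 1/23) · (1 − 1/491)
       = 146809 · 129360/146809 = 129360.

129360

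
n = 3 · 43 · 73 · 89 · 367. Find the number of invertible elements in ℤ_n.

194793984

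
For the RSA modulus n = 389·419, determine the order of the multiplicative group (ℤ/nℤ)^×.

162184

φ(162991) = 162991 · (1 − 1/389) · (1 − 1/419)
       = 162991 · 162184/162991 = 162184.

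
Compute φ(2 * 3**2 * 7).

φ(126) = 126 · (1 − 1/2) · (1 − 1/3) · (1 − 1/7)
       = 126 · 12/42 = 36.

36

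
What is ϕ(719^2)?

516242

φ(516961) = 516961 · (1 − 1/719)
       = 516961 · 718/719 = 516242.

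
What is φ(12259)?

10560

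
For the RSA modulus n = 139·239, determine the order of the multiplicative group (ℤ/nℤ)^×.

32844

φ(33221) = 33221 · (1 − 1/139) · (1 − 1/239)
       = 33221 · 32844/33221 = 32844.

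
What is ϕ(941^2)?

884540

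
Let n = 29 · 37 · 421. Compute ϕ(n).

423360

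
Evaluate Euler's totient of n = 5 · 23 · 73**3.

33764544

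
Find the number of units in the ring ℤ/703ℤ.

648

Factor 703: 703 = 19 × 37.
φ(703) = 703 · (1 − 1/19) · (1 − 1/37)
       = 703 · 648/703 = 648.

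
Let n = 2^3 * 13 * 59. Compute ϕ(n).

2784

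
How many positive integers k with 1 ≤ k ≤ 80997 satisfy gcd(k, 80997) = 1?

42336

Prime factorization: 80997 = 3 × 7^2 × 19 × 29.
φ(80997) = 80997 · (1 − 1/3) · (1 − 1/7) · (1 − 1/19) · (1 − 1/29)
       = 80997 · 6048/11571 = 42336.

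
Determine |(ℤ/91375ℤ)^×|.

67200

Factor 91375: 91375 = 5**3 · 17 · 43.
φ(91375) = 91375 · (1 − 1/5) · (1 − 1/17) · (1 − 1/43)
       = 91375 · 2688/3655 = 67200.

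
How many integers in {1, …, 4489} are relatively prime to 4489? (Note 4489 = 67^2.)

4422

φ(4489) = 4489 · (1 − 1/67)
       = 4489 · 66/67 = 4422.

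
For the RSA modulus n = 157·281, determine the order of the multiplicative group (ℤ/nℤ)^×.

43680

φ(157) = 157 − 1 = 156.
φ(281) = 281 − 1 = 280.
Since φ is multiplicative, φ(44117) = 156 · 280 = 43680.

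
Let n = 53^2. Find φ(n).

2756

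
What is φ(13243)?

11520

Prime factorization: 13243 = 17 × 19 × 41.
φ(13243) = 13243 · (1 − 1/17) · (1 − 1/19) · (1 − 1/41)
       = 13243 · 11520/13243 = 11520.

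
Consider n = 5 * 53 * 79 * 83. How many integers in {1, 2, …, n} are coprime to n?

1330368

φ(1737605) = 1737605 · (1 − 1/5) · (1 − 1/53) · (1 − 1/79) · (1 − 1/83)
       = 1737605 · 1330368/1737605 = 1330368.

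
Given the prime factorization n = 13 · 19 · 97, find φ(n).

20736

φ(23959) = 23959 · (1 − 1/13) · (1 − 1/19) · (1 − 1/97)
       = 23959 · 20736/23959 = 20736.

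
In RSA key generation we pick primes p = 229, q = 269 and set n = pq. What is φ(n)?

61104

φ(pq) = (p−1)(q−1) = 228 · 268 = 61104.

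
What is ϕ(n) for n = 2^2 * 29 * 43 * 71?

164640

φ(354148) = 354148 · (1 − 1/2) · (1 − 1/29) · (1 − 1/43) · (1 − 1/71)
       = 354148 · 82320/177074 = 164640.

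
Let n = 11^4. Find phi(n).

13310

φ(14641) = 14641 · (1 − 1/11)
       = 14641 · 10/11 = 13310.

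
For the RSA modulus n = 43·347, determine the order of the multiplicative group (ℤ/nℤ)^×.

For distinct primes, φ(pq) = (p−1)(q−1) = 42 × 346 = 14532.

14532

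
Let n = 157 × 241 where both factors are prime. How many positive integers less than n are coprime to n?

37440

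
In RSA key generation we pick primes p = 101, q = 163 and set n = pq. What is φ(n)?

16200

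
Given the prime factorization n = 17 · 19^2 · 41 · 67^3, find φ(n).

φ(17) = 17 − 1 = 16.
φ(19^2) = 19^2 − 19^1 = 361 − 19 = 342.
φ(41) = 41 − 1 = 40.
φ(67^3) = 67^3 − 67^2 = 300763 − 4489 = 296274.
Multiply: 16 · 342 · 40 · 296274 = 64848453120.

64848453120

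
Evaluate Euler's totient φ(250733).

197568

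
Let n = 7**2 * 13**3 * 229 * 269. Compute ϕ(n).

φ(7^2) = 7^2 − 7^1 = 49 − 7 = 42.
φ(13^3) = 13^2·(13−1) = 169·12 = 2028.
φ(229) = 229 − 1 = 228.
φ(269) = 269 − 1 = 268.
φ(6631532453) = 42 × 2028 × 228 × 268 = 5204594304.

5204594304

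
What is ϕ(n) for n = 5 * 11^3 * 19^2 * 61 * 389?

φ(5) = 5 − 1 = 4.
φ(11^3) = 11^3 − 11^2 = 1331 − 121 = 1210.
φ(19^2) = 19^2 − 19^1 = 361 − 19 = 342.
φ(61) = 61 − 1 = 60.
φ(389) = 389 − 1 = 388.
Multiply: 4 · 1210 · 342 · 60 · 388 = 38534918400.

38534918400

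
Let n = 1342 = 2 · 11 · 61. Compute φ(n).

600

φ(2) = 2 − 1 = 1.
φ(11) = 11 − 1 = 10.
φ(61) = 61 − 1 = 60.
φ(1342) = 1 × 10 × 60 = 600.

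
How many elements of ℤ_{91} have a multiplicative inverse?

First factor: 91 = 7 * 13.
φ(91) = 91 · (1 − 1/7) · (1 − 1/13)
       = 91 · 72/91 = 72.

72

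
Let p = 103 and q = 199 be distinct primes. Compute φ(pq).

20196

φ(103) = 103 − 1 = 102.
φ(199) = 199 − 1 = 198.
Multiply: 102 · 198 = 20196.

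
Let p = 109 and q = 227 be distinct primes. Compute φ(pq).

24408

For distinct primes, φ(pq) = (p−1)(q−1) = 108 × 226 = 24408.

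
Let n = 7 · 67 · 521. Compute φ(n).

205920

φ(244349) = 244349 · (1 − 1/7) · (1 − 1/67) · (1 − 1/521)
       = 244349 · 205920/244349 = 205920.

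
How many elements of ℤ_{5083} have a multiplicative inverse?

Prime factorization: 5083 = 13 × 17 × 23.
φ(5083) = 5083 · (1 − 1/13) · (1 − 1/17) · (1 − 1/23)
       = 5083 · 4224/5083 = 4224.

4224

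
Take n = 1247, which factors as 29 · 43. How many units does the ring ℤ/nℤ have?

1176

φ(29) = 29 − 1 = 28.
φ(43) = 43 − 1 = 42.
Multiply: 28 · 42 = 1176.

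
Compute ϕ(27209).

20592

Prime factorization: 27209 = 7 · 13^2 · 23.
φ(27209) = 27209 · (1 − 1/7) · (1 − 1/13) · (1 − 1/23)
       = 27209 · 1584/2093 = 20592.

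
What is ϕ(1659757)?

1422960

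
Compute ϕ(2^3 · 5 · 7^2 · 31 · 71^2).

100195200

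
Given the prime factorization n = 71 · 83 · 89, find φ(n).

φ(524477) = 524477 · (1 − 1/71) · (1 − 1/83) · (1 − 1/89)
       = 524477 · 505120/524477 = 505120.

505120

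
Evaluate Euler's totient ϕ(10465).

6336

First factor: 10465 = 5 · 7 · 13 · 23.
φ(10465) = 10465 · (1 − 1/5) · (1 − 1/7) · (1 − 1/13) · (1 − 1/23)
       = 10465 · 6336/10465 = 6336.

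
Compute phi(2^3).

4

φ(2^3) = 2^3 − 2^2 = 8 − 4 = 4.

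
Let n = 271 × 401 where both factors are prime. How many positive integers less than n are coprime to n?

φ(pq) = (p−1)(q−1) = 270 · 400 = 108000.

108000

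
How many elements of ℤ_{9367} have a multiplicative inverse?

Factor 9367: 9367 = 17 × 19 × 29.
φ(17) = 17 − 1 = 16.
φ(19) = 19 − 1 = 18.
φ(29) = 29 − 1 = 28.
φ(9367) = 16 × 18 × 28 = 8064.

8064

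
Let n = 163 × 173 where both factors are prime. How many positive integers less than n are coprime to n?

27864

For distinct primes, φ(pq) = (p−1)(q−1) = 162 × 172 = 27864.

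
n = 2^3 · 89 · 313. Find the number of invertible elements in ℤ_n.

φ(222856) = 222856 · (1 − 1/2) · (1 − 1/89) · (1 − 1/313)
       = 222856 · 27456/55714 = 109824.

109824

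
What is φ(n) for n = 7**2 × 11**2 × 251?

1155000

φ(7^2) = 7^2 − 7^1 = 49 − 7 = 42.
φ(11^2) = 11^2 − 11^1 = 121 − 11 = 110.
φ(251) = 251 − 1 = 250.
Multiply: 42 · 110 · 250 = 1155000.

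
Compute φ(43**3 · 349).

27024984

φ(27747943) = 27747943 · (1 − 1/43) · (1 − 1/349)
       = 27747943 · 14616/15007 = 27024984.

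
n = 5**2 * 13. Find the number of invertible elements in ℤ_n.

240

φ(5^2) = 5^1·(5−1) = 5·4 = 20.
φ(13) = 13 − 1 = 12.
φ(325) = 20 × 12 = 240.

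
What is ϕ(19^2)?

φ(361) = 361 · (1 − 1/19)
       = 361 · 18/19 = 342.

342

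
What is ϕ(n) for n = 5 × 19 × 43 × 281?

846720

φ(1147885) = 1147885 · (1 − 1/5) · (1 − 1/19) · (1 − 1/43) · (1 − 1/281)
       = 1147885 · 846720/1147885 = 846720.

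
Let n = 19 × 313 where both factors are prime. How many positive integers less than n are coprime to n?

5616

φ(pq) = (p−1)(q−1) = 18 · 312 = 5616.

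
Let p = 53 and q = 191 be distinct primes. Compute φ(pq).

φ(10123) = 10123 · (1 − 1/53) · (1 − 1/191)
       = 10123 · 9880/10123 = 9880.

9880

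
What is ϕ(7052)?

3360

First factor: 7052 = 2^2 × 41 × 43.
φ(7052) = 7052 · (1 − 1/2) · (1 − 1/41) · (1 − 1/43)
       = 7052 · 1680/3526 = 3360.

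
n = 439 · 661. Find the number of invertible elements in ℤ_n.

289080

φ(290179) = 290179 · (1 − 1/439) · (1 − 1/661)
       = 290179 · 289080/290179 = 289080.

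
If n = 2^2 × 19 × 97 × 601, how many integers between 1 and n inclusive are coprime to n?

2073600

φ(2^2) = 2^1·(2−1) = 2·1 = 2.
φ(19) = 19 − 1 = 18.
φ(97) = 97 − 1 = 96.
φ(601) = 601 − 1 = 600.
Since φ is multiplicative, φ(4430572) = 2 · 18 · 96 · 600 = 2073600.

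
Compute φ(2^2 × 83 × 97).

15744

φ(2^2) = 2^1·(2−1) = 2·1 = 2.
φ(83) = 83 − 1 = 82.
φ(97) = 97 − 1 = 96.
Since φ is multiplicative, φ(32204) = 2 · 82 · 96 = 15744.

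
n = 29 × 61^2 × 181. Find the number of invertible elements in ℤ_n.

φ(29) = 29 − 1 = 28.
φ(61^2) = 61^1·(61−1) = 61·60 = 3660.
φ(181) = 181 − 1 = 180.
Since φ is multiplicative, φ(19531529) = 28 · 3660 · 180 = 18446400.

18446400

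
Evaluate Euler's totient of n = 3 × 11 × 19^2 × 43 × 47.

13214880

φ(24076173) = 24076173 · (1 − 1/3) · (1 − 1/11) · (1 − 1/19) · (1 − 1/43) · (1 − 1/47)
       = 24076173 · 695520/1267167 = 13214880.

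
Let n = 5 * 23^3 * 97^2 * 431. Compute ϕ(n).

186401656320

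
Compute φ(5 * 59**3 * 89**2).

6325060544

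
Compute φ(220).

80

Factor 220: 220 = 2**2 × 5 × 11.
φ(2^2) = 2^1·(2−1) = 2·1 = 2.
φ(5) = 5 − 1 = 4.
φ(11) = 11 − 1 = 10.
Since φ is multiplicative, φ(220) = 2 · 4 · 10 = 80.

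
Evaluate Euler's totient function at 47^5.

φ(229345007) = 229345007 · (1 − 1/47)
       = 229345007 · 46/47 = 224465326.

224465326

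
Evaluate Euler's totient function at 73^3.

383688

φ(73^3) = 73^2·(73−1) = 5329·72 = 383688.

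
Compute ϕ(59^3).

φ(59^3) = 59^2·(59−1) = 3481·58 = 201898.

201898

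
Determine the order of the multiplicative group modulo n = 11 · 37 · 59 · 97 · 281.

561254400

φ(11) = 11 − 1 = 10.
φ(37) = 37 − 1 = 36.
φ(59) = 59 − 1 = 58.
φ(97) = 97 − 1 = 96.
φ(281) = 281 − 1 = 280.
Since φ is multiplicative, φ(654522341) = 10 · 36 · 58 · 96 · 280 = 561254400.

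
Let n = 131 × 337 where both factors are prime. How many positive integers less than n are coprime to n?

φ(44147) = 44147 · (1 − 1/131) · (1 − 1/337)
       = 44147 · 43680/44147 = 43680.

43680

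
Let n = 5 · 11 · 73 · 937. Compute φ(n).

φ(5) = 5 − 1 = 4.
φ(11) = 11 − 1 = 10.
φ(73) = 73 − 1 = 72.
φ(937) = 937 − 1 = 936.
φ(3762055) = 4 × 10 × 72 × 936 = 2695680.

2695680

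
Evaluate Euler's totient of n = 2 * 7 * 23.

132

φ(322) = 322 · (1 − 1/2) · (1 − 1/7) · (1 − 1/23)
       = 322 · 132/322 = 132.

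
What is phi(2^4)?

8

φ(16) = 16 · (1 − 1/2)
       = 16 · 1/2 = 8.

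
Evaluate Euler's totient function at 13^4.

26364

φ(13^4) = 13^3·(13−1) = 2197·12 = 26364.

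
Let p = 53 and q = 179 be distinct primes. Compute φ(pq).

9256

φ(n) = (p − 1)(q − 1) = (53−1)(179−1) = 52·178 = 9256.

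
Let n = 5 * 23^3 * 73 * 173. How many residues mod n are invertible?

576499968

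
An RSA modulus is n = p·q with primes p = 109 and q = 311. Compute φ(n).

33480

For distinct primes, φ(pq) = (p−1)(q−1) = 108 × 310 = 33480.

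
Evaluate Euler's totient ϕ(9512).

4480

First factor: 9512 = 2^3 · 29 · 41.
φ(9512) = 9512 · (1 − 1/2) · (1 − 1/29) · (1 − 1/41)
       = 9512 · 1120/2378 = 4480.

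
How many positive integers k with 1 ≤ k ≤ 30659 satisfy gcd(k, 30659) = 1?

Prime factorization: 30659 = 23 · 31 · 43.
φ(30659) = 30659 · (1 − 1/23) · (1 − 1/31) · (1 − 1/43)
       = 30659 · 27720/30659 = 27720.

27720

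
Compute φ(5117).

First factor: 5117 = 7 · 17 · 43.
φ(5117) = 5117 · (1 − 1/7) · (1 − 1/17) · (1 − 1/43)
       = 5117 · 4032/5117 = 4032.

4032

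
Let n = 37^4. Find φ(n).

φ(1874161) = 1874161 · (1 − 1/37)
       = 1874161 · 36/37 = 1823508.

1823508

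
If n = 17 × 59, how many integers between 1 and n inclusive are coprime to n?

928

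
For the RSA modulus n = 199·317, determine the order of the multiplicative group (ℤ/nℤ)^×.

φ(n) = (p − 1)(q − 1) = (199−1)(317−1) = 198·316 = 62568.

62568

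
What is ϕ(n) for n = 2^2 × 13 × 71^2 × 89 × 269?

φ(2^2) = 2^2 − 2^1 = 4 − 2 = 2.
φ(13) = 13 − 1 = 12.
φ(71^2) = 71^2 − 71^1 = 5041 − 71 = 4970.
φ(89) = 89 − 1 = 88.
φ(269) = 269 − 1 = 268.
Multiply: 2 · 12 · 4970 · 88 · 268 = 2813099520.

2813099520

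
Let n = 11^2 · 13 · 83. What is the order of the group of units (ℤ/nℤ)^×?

φ(11^2) = 11^2 − 11^1 = 121 − 11 = 110.
φ(13) = 13 − 1 = 12.
φ(83) = 83 − 1 = 82.
Since φ is multiplicative, φ(130559) = 110 · 12 · 82 = 108240.

108240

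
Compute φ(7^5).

14406

φ(16807) = 16807 · (1 − 1/7)
       = 16807 · 6/7 = 14406.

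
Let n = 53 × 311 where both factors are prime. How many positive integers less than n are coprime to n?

16120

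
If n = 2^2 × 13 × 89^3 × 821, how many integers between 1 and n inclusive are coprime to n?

13717904640

φ(30096536548) = 30096536548 · (1 − 1/2) · (1 − 1/13) · (1 − 1/89) · (1 − 1/821)
       = 30096536548 · 865920/1899794 = 13717904640.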